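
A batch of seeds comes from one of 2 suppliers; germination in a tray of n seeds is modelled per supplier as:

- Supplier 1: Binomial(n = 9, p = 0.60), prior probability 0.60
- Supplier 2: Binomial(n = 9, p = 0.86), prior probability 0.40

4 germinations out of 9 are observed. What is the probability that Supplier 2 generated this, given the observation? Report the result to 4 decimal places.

Posterior ∝ prior × likelihood, so P(k | x) ∝ w_k f_k(x); normalise over all components.
Component likelihoods at x = 4 germinations out of 9:
  L_1 = 0.167215
  L_2 = 0.00370685
Unnormalised posteriors:
  w_1·L_1 = 0.60 × 0.167215 = 0.100329
  w_2·L_2 = 0.40 × 0.00370685 = 0.00148274
Sum: 0.100329 + 0.00148274 = 0.101812
P(Supplier 2 | 4 germinations out of 9) ≈ 0.0146

0.0146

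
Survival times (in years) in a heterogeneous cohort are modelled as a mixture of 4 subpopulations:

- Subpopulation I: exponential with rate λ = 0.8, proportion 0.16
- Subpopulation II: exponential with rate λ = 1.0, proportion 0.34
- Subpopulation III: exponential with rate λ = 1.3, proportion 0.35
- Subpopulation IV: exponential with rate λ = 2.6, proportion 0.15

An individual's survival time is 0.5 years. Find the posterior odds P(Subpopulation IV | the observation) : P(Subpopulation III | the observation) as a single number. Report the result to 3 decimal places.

Since P(k|x) ∝ π_k f_k(x), the posterior odds are π_i f_i(x) / (π_j f_j(x)).
Exponential densities:
  L_I = 0.536256
  L_II = 0.606531
  L_III = 0.67866
  L_IV = 0.708583
0.106287 / 0.237531 ≈ 0.447

0.447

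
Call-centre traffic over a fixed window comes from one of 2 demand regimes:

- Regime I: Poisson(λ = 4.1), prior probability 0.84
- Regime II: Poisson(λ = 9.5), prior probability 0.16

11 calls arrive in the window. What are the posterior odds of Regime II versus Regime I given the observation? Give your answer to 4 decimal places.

8.8918

Only the two components matter; the odds are (π_i f_i(x)) / (π_j f_j(x)).
Poisson probabilities:
  f_I = e^(−4.1)·4.1^11/11! = 0.00228486
  f_II = e^(−9.5)·9.5^11/11! = 0.106661
Posterior odds = (π_II·f_II) / (π_I·f_I) = (0.16·0.106661) / (0.84·0.00228486) = 0.0170658 / 0.00191928 ≈ 8.8918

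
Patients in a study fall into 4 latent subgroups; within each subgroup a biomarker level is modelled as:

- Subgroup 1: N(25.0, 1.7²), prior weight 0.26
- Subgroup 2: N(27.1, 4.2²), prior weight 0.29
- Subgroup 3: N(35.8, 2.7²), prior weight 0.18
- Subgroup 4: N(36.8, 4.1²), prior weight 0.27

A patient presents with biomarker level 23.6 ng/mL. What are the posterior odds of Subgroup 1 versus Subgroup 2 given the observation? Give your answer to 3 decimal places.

2.233

Since P(k|x) ∝ π_k f_k(x), the posterior odds are π_i f_i(x) / (π_j f_j(x)).
Component likelihoods at x = 23.6 ng/mL:
  p_1 = 0.167183
  p_2 = 0.0671219
  p_3 = 5.44564e-06
  p_4 = 0.000546184
Odds = (0.26/0.29) × (0.167183/0.0671219) = 0.896552 × 2.49074 ≈ 2.233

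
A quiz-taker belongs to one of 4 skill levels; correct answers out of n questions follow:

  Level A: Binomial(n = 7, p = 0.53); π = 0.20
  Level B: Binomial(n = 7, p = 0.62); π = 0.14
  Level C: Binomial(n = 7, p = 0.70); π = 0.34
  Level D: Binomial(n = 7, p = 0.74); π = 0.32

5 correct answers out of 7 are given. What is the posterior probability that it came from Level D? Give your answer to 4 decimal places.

0.3518

P(component k | x) = w_k·f_k(x) / marginal(x), where marginal(x) = Σ_j w_j·f_j(x).
Evaluate each component's likelihood at the observed value:
  p_A = 0.193997
  p_B = 0.277808
  p_C = 0.317652
  p_D = 0.31501
Prior × likelihood for each component:
  w_A·p_A = 0.20 × 0.193997 = 0.0387993
  w_B·p_B = 0.14 × 0.277808 = 0.0388931
  w_C·p_C = 0.34 × 0.317652 = 0.108002
  w_D·p_D = 0.32 × 0.31501 = 0.100803
Marginal: 0.0387993 + 0.0388931 + 0.108002 + 0.100803 = 0.286498
So the posterior for Level D is 0.100803 / 0.286498 ≈ 0.3518.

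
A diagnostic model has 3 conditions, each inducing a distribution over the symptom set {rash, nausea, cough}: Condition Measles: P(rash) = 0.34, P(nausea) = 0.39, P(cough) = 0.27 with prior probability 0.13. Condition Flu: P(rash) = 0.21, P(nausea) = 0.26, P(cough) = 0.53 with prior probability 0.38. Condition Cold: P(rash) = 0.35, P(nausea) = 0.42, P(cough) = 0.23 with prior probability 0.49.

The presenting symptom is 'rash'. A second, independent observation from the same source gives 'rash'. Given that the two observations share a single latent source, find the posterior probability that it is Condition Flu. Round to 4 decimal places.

0.1825

Posterior ∝ prior × likelihood, so P(k | x) ∝ π_k f_k(x); normalise over all components.
Since both observations come from the same component, the likelihood for component k is f_k(x₁)·f_k(x₂).
  p_Measles = [0.34] × [0.34] = 0.1156
  p_Flu = [0.21] × [0.21] = 0.0441
  p_Cold = [0.35] × [0.35] = 0.1225
Multiply by the mixture weights:
  π_Measles·p_Measles = 0.13 × 0.1156 = 0.015028
  π_Flu·p_Flu = 0.38 × 0.0441 = 0.016758
  π_Cold·p_Cold = 0.49 × 0.1225 = 0.060025
Denominator: 0.015028 + 0.016758 + 0.060025 = 0.091811
P(Condition Flu | x₁,x₂) ≈ 0.1825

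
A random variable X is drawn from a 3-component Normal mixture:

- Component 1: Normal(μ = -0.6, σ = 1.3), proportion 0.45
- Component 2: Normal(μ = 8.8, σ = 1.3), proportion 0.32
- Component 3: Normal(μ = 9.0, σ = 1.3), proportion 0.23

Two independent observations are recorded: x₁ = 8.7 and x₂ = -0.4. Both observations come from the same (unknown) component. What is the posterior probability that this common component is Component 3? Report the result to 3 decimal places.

0.114

P(component k | x) = π_k·f_k(x) / marginal(x), where marginal(x) = Σ_j π_j·f_j(x).
Since both observations come from the same component, the likelihood for component k is f_k(x₁)·f_k(x₂).
  L_1 = [2.36543e-12] × [0.303268] = 7.17361e-13
  L_2 = [0.305972] × [4.08899e-12] = 1.25112e-12
  L_3 = [0.298815] × [1.3603e-12] = 4.06479e-13
Unnormalised posteriors:
  π_1·L_1 = 0.45 × 7.17361e-13 = 3.22812e-13
  π_2·L_2 = 0.32 × 1.25112e-12 = 4.00357e-13
  π_3·L_3 = 0.23 × 4.06479e-13 = 9.34901e-14
Denominator: 3.22812e-13 + 4.00357e-13 + 9.34901e-14 = 8.1666e-13
P(Component 3 | data) ≈ 0.114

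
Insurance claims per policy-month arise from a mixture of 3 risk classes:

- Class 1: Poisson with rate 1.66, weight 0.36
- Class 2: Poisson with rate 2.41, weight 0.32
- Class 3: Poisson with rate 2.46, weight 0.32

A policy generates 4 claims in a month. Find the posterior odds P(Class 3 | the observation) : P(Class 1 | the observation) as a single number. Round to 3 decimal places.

1.926

Posterior odds = (π_i f_i(x)) / (π_j f_j(x)); the normalising sum cancels.
Poisson probabilities:
  p_1 = 0.0601578
  p_2 = 0.126243
  p_3 = 0.130366
Odds = (0.32/0.36) × (0.130366/0.0601578) = 0.888889 × 2.16707 ≈ 1.926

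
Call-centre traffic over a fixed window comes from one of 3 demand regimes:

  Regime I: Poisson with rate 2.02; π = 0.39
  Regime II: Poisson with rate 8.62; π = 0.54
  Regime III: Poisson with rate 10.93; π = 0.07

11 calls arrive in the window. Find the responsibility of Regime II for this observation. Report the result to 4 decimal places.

Apply Bayes' rule: the posterior for each component is proportional to its prior times its likelihood at x.
Evaluate each component's likelihood at the observed value:
  f_I = 7.59337e-06
  f_II = 0.0882685
  f_III = 0.119351
Unnormalised posteriors:
  π_I·f_I = 0.39 × 7.59337e-06 = 2.96141e-06
  π_II·f_II = 0.54 × 0.0882685 = 0.047665
  π_III·f_III = 0.07 × 0.119351 = 0.0083546
Denominator: 2.96141e-06 + 0.047665 + 0.0083546 = 0.0560225
Responsibility of Regime II: 0.047665 / 0.0560225 ≈ 0.8508

0.8508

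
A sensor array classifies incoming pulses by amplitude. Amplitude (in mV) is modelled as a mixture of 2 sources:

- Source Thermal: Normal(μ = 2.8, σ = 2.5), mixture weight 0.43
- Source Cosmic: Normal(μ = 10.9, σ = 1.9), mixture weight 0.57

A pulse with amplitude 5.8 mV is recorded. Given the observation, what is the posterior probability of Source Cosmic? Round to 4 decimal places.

P(component k | x) = π_k·f_k(x) / marginal(x), where marginal(x) = Σ_j π_j·f_j(x).
Evaluate each component's likelihood at the observed value:
  f_Thermal = (1/(2.5·√(2π)))·exp(−(5.8−2.8)²/(2·2.5²)) = 0.159577·exp(-0.72000) = 0.0776744
  f_Cosmic = (1/(1.9·√(2π)))·exp(−(5.8−10.9)²/(2·1.9²)) = 0.209970·exp(-3.60249) = 0.00572287
Prior × likelihood for each component:
  π_Thermal·f_Thermal = 0.43 × 0.0776744 = 0.0334
  π_Cosmic·f_Cosmic = 0.57 × 0.00572287 = 0.00326203
Sum: 0.0334 + 0.00326203 = 0.036662
P(Source Cosmic | data) = 0.00326203 / 0.036662 ≈ 0.0890

0.0890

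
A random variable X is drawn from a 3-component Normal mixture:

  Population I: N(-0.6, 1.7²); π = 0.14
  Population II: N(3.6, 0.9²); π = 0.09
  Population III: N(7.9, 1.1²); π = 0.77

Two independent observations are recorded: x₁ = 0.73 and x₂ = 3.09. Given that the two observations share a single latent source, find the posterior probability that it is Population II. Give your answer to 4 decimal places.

0.1477

Posterior ∝ prior × likelihood, so P(k | x) ∝ π_k f_k(x); normalise over all components.
Since both observations come from the same component, the likelihood for component k is f_k(x₁)·f_k(x₂).
  f_I = [(1/(1.7·√(2π)))·exp(−(0.73−-0.6)²/(2·1.7²)) = 0.234672·exp(-0.30604) = 0.172803] × [0.0222527] = 0.00384532
  f_II = [(1/(0.9·√(2π)))·exp(−(0.73−3.6)²/(2·0.9²)) = 0.443269·exp(-5.08451) = 0.0027447] × [0.377519] = 0.00103618
  f_III = [(1/(1.1·√(2π)))·exp(−(0.73−7.9)²/(2·1.1²)) = 0.362675·exp(-21.24335) = 2.156e-10] × [2.55565e-05] = 5.50997e-15
Weight by the priors:
  π_I·f_I = 0.14 × 0.00384532 = 0.000538345
  π_II·f_II = 0.09 × 0.00103618 = 9.32559e-05
  π_III·f_III = 0.77 × 5.50997e-15 = 4.24268e-15
Marginal: 0.000538345 + 9.32559e-05 + 4.24268e-15 = 0.000631601
P(Population II | x₁,x₂) = 9.32559e-05 / 0.000631601 ≈ 0.1477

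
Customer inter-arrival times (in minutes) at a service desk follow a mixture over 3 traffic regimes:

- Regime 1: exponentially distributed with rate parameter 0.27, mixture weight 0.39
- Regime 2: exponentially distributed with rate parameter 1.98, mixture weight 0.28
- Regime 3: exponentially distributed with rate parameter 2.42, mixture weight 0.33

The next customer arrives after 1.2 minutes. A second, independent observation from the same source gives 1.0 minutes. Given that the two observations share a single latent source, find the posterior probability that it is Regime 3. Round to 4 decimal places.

P(component k | x) = π_k·f_k(x) / marginal(x), where marginal(x) = Σ_j π_j·f_j(x).
Since both observations come from the same component, the likelihood for component k is f_k(x₁)·f_k(x₂).
  f_1 = [0.27·e^(−0.27·1.2) = 0.27·e^(−0.3240) = 0.195278] × [0.206112] = 0.0402491
  f_2 = [1.98·e^(−1.98·1.2) = 1.98·e^(−2.3760) = 0.183985] × [0.273377] = 0.0502972
  f_3 = [2.42·e^(−2.42·1.2) = 2.42·e^(−2.9040) = 0.132625] × [0.21519] = 0.0285395
Prior × likelihood for each component:
  π_1·f_1 = 0.39 × 0.0402491 = 0.0156972
  π_2·f_2 = 0.28 × 0.0502972 = 0.0140832
  π_3·f_3 = 0.33 × 0.0285395 = 0.00941805
Sum: 0.0156972 + 0.0140832 + 0.00941805 = 0.0391984
Responsibility of Regime 3: 0.00941805 / 0.0391984 ≈ 0.2403

0.2403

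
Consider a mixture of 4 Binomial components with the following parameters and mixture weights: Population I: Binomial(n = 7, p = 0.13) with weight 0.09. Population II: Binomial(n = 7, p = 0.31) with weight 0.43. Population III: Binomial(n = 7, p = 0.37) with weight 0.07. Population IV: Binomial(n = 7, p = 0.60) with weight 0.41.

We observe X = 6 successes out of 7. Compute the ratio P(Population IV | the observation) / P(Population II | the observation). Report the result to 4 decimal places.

Posterior odds = (π_i f_i(x)) / (π_j f_j(x)); the normalising sum cancels.
Evaluate each component's likelihood at the observed value:
  f_I = 2.93953e-05
  f_II = 0.00428664
  f_III = 0.0113149
  f_IV = 0.130637
Odds = (0.41/0.43) × (0.130637/0.00428664) = 0.953488 × 30.4753 ≈ 29.0579

29.0579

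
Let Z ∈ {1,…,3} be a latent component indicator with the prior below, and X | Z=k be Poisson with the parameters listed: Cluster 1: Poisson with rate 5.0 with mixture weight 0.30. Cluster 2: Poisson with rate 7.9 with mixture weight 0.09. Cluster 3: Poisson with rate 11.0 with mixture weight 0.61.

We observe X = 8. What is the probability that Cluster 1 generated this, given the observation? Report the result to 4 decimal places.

Apply Bayes' rule: the posterior for each component is proportional to its prior times its likelihood at x.
Poisson probabilities:
  L_1 = e^(−5.0)·5.0^8/8! = 0.065278
  L_2 = e^(−7.9)·7.9^8/8! = 0.139499
  L_3 = e^(−11.0)·11.0^8/8! = 0.0887936
Multiply by the mixture weights:
  π_1·L_1 = 0.30 × 0.065278 = 0.0195834
  π_2·L_2 = 0.09 × 0.139499 = 0.0125549
  π_3·L_3 = 0.61 × 0.0887936 = 0.0541641
Normaliser: 0.0195834 + 0.0125549 + 0.0541641 = 0.0863024
P(Cluster 1 | the observation) ≈ 0.2269

0.2269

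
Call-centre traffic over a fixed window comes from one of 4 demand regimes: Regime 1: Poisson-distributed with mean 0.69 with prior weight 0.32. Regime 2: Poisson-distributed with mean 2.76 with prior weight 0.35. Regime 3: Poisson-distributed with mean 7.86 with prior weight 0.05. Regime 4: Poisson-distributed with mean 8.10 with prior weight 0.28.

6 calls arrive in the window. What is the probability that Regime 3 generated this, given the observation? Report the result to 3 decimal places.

Apply Bayes' rule: the posterior for each component is proportional to its prior times its likelihood at x.
Component likelihoods at x = 6 calls:
  L_1 = e^(−0.69)·0.69^6/6! = 7.51794e-05
  L_2 = e^(−2.76)·2.76^6/6! = 0.038857
  L_3 = e^(−7.86)·7.86^6/6! = 0.126371
  L_4 = e^(−8.10)·8.10^6/6! = 0.119067
Weight by the priors:
  w_1·L_1 = 0.32 × 7.51794e-05 = 2.40574e-05
  w_2·L_2 = 0.35 × 0.038857 = 0.0135999
  w_3·L_3 = 0.05 × 0.126371 = 0.00631856
  w_4·L_4 = 0.28 × 0.119067 = 0.0333388
Sum: 2.40574e-05 + 0.0135999 + 0.00631856 + 0.0333388 = 0.0532814
Responsibility of Regime 3: 0.00631856 / 0.0532814 ≈ 0.119

0.119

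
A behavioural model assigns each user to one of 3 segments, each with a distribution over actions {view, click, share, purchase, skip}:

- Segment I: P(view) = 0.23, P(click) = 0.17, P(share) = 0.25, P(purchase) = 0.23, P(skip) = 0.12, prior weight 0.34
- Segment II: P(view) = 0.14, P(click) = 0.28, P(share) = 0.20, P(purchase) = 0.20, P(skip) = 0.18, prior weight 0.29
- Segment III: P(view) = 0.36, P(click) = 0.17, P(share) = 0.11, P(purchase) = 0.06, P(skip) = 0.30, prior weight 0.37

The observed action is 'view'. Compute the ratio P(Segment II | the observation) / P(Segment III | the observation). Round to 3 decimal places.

Since P(k|x) ∝ w_k f_k(x), the posterior odds are w_i f_i(x) / (w_j f_j(x)).
Categorical probabilities:
  L_I = 0.23
  L_II = 0.14
  L_III = 0.36
Odds = (0.29/0.37) × (0.14/0.36) = 0.783784 × 0.388889 ≈ 0.305

0.305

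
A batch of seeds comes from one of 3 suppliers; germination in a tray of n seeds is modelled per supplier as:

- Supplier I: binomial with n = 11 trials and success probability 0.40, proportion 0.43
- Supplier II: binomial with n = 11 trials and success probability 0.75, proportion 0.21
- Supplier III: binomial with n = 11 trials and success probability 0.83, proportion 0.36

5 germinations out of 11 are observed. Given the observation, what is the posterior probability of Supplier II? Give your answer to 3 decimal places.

Apply Bayes' rule: the posterior for each component is proportional to its prior times its likelihood at x.
Binomial probabilities:
  f_I = 0.220724
  f_II = 0.0267663
  f_III = 0.00439264
Weight by the priors:
  P(Z=I)·f_I = 0.43 × 0.220724 = 0.0949113
  P(Z=II)·f_II = 0.21 × 0.0267663 = 0.00562092
  P(Z=III)·f_III = 0.36 × 0.00439264 = 0.00158135
Sum: 0.0949113 + 0.00562092 + 0.00158135 = 0.102114
So the posterior for Supplier II is 0.00562092 / 0.102114 ≈ 0.055.

0.055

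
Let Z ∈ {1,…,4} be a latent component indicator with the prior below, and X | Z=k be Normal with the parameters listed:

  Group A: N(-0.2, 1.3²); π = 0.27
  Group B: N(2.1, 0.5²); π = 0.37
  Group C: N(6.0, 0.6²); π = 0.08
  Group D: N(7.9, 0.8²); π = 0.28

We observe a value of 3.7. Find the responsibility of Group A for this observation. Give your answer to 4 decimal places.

0.3385

P(component k | x) = π_k·f_k(x) / marginal(x), where marginal(x) = Σ_j π_j·f_j(x).
Normal densities:
  f_A = 0.00340911
  f_B = 0.00476818
  f_C = 0.000428451
  f_D = 5.16059e-07
Prior × likelihood for each component:
  π_A·f_A = 0.27 × 0.00340911 = 0.000920461
  π_B·f_B = 0.37 × 0.00476818 = 0.00176423
  π_C·f_C = 0.08 × 0.000428451 = 3.4276e-05
  π_D·f_D = 0.28 × 5.16059e-07 = 1.44496e-07
Denominator: 0.000920461 + 0.00176423 + 3.4276e-05 + 1.44496e-07 = 0.00271911
Responsibility of Group A: 0.000920461 / 0.00271911 ≈ 0.3385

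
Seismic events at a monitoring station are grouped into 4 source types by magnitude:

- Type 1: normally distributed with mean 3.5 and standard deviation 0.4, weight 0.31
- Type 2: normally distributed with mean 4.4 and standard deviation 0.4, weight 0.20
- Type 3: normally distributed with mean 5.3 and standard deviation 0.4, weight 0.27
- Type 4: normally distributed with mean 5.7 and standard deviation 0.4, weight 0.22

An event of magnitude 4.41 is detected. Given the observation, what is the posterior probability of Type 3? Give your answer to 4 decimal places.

By Bayes' theorem, P(k | x) = π_k f_k(x) / Σ_j π_j f_j(x).
Normal densities:
  p_1 = (1/(0.4·√(2π)))·exp(−(4.41−3.5)²/(2·0.4²)) = 0.997356·exp(-2.58781) = 0.0749855
  p_2 = (1/(0.4·√(2π)))·exp(−(4.41−4.4)²/(2·0.4²)) = 0.997356·exp(-0.00031) = 0.997044
  p_3 = (1/(0.4·√(2π)))·exp(−(4.41−5.3)²/(2·0.4²)) = 0.997356·exp(-2.47531) = 0.0839142
  p_4 = (1/(0.4·√(2π)))·exp(−(4.41−5.7)²/(2·0.4²)) = 0.997356·exp(-5.20031) = 0.00550026
Multiply by the mixture weights:
  π_1·p_1 = 0.31 × 0.0749855 = 0.0232455
  π_2·p_2 = 0.20 × 0.997044 = 0.199409
  π_3·p_3 = 0.27 × 0.0839142 = 0.0226568
  π_4·p_4 = 0.22 × 0.00550026 = 0.00121006
Marginal: 0.0232455 + 0.199409 + 0.0226568 + 0.00121006 = 0.246521
P(Type 3 | 4.41) ≈ 0.0919

0.0919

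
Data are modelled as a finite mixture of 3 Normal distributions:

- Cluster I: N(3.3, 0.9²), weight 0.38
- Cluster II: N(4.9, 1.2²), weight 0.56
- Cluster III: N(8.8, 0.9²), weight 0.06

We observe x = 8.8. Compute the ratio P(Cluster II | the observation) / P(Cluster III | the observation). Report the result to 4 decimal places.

The posterior odds equal the prior odds times the likelihood ratio: (π_i/π_j)·(f_i(x)/f_j(x)).
Evaluate each component's likelihood at the observed value:
  p_I = (1/(0.9·√(2π)))·exp(−(8.8−3.3)²/(2·0.9²)) = 0.443269·exp(-18.67284) = 3.44474e-09
  p_II = (1/(1.2·√(2π)))·exp(−(8.8−4.9)²/(2·1.2²)) = 0.332452·exp(-5.28125) = 0.00169087
  p_III = (1/(0.9·√(2π)))·exp(−(8.8−8.8)²/(2·0.9²)) = 0.443269·exp(-0.00000) = 0.443269
0.000946889 / 0.0265962 ≈ 0.0356

0.0356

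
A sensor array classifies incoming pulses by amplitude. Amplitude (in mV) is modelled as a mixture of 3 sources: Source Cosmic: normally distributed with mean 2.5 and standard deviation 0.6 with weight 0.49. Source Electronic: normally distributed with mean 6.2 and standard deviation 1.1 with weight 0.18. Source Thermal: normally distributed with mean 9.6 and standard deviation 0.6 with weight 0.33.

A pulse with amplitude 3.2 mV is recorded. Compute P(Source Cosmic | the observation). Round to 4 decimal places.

The responsibility of component k is P(Z=k) f_k(x) divided by Σ_j P(Z=j) f_j(x).
Normal densities:
  f_Cosmic = 0.336664
  f_Electronic = 0.00879777
  f_Thermal = 1.30686e-25
Weight by the priors:
  P(Z=Cosmic)·f_Cosmic = 0.49 × 0.336664 = 0.164966
  P(Z=Electronic)·f_Electronic = 0.18 × 0.00879777 = 0.0015836
  P(Z=Thermal)·f_Thermal = 0.33 × 1.30686e-25 = 4.31263e-26
Marginal: 0.164966 + 0.0015836 + 4.31263e-26 = 0.166549
Responsibility of Source Cosmic: 0.164966 / 0.166549 ≈ 0.9905

0.9905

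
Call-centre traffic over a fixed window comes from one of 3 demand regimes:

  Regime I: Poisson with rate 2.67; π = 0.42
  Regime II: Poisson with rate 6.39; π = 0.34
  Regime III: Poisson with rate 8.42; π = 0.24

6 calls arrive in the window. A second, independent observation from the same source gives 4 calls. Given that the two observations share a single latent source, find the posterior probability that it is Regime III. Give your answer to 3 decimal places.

By Bayes' theorem, P(k | x) = π_k f_k(x) / Σ_j π_j f_j(x).
Since both observations come from the same component, the likelihood for component k is f_k(x₁)·f_k(x₂).
  p_I = [0.0348473] × [0.146645] = 0.00511018
  p_II = [0.158683] × [0.116587] = 0.0185004
  p_III = [0.109089] × [0.0461613] = 0.00503568
Multiply by the mixture weights:
  π_I·p_I = 0.42 × 0.00511018 = 0.00214628
  π_II·p_II = 0.34 × 0.0185004 = 0.00629014
  π_III·p_III = 0.24 × 0.00503568 = 0.00120856
Normaliser: 0.00214628 + 0.00629014 + 0.00120856 = 0.00964498
Responsibility of Regime III: 0.00120856 / 0.00964498 ≈ 0.125

0.125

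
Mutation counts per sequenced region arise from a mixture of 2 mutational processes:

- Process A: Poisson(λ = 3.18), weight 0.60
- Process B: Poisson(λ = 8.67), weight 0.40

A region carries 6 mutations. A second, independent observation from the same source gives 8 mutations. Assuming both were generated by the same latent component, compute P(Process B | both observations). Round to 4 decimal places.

0.9344

The responsibility of component k is π_k f_k(x) divided by Σ_j π_j f_j(x).
Since both observations come from the same component, the likelihood for component k is f_k(x₁)·f_k(x₂).
  L_A = [0.0597274] × [0.0107855] = 0.00064419
  L_B = [0.101263] × [0.135925] = 0.0137641
Prior × likelihood for each component:
  π_A·L_A = 0.60 × 0.00064419 = 0.000386514
  π_B·L_B = 0.40 × 0.0137641 = 0.00550564
Sum: 0.000386514 + 0.00550564 = 0.00589216
P(Process B | data) = 0.00550564 / 0.00589216 ≈ 0.9344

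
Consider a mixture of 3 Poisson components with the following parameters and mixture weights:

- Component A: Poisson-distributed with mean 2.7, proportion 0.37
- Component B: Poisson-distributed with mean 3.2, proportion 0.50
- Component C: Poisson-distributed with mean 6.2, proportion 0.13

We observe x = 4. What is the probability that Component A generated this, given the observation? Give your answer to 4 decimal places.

By Bayes' theorem, P(k | x) = P(Z=k) f_k(x) / Σ_j P(Z=j) f_j(x).
Evaluate each component's likelihood at the observed value:
  f_A = e^(−2.7)·2.7^4/4! = 0.148816
  f_B = e^(−3.2)·3.2^4/4! = 0.178093
  f_C = e^(−6.2)·6.2^4/4! = 0.124948
Multiply by the mixture weights:
  P(Z=A)·f_A = 0.37 × 0.148816 = 0.0550618
  P(Z=B)·f_B = 0.50 × 0.178093 = 0.0890464
  P(Z=C)·f_C = 0.13 × 0.124948 = 0.0162433
Sum: 0.0550618 + 0.0890464 + 0.0162433 = 0.160351
P(Component A | data) ≈ 0.3434

0.3434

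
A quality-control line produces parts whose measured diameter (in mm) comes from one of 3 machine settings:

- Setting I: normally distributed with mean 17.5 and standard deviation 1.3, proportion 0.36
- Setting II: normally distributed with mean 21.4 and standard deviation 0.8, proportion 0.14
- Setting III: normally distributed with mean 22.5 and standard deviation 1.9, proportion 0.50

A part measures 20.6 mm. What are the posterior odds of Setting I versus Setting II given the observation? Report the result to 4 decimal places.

0.1519

The posterior odds equal the prior odds times the likelihood ratio: (π_i/π_j)·(f_i(x)/f_j(x)).
Normal densities:
  p_I = 0.0178724
  p_II = 0.302463
  p_III = 0.127353
Posterior odds = (π_I·p_I) / (π_II·p_II) = (0.36·0.0178724) / (0.14·0.302463) = 0.00643406 / 0.0423449 ≈ 0.1519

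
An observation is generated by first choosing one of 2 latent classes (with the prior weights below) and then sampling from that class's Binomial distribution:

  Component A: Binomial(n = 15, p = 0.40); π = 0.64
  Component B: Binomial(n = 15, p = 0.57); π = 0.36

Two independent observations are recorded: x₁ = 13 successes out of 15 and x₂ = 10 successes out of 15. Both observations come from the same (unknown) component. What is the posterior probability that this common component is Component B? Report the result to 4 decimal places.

Posterior ∝ prior × likelihood, so P(k | x) ∝ π_k f_k(x); normalise over all components.
Since both observations come from the same component, the likelihood for component k is f_k(x₁)·f_k(x₂).
  f_A = [C(15,13)·0.40^13·0.60^2 = 105·6.71089e-06·0.36 = 0.000253672] × [0.0244856] = 6.21131e-06
  f_B = [C(15,13)·0.57^13·0.43^2 = 105·0.00067046·0.1849 = 0.0130167] × [0.159826] = 0.00208039
Multiply by the mixture weights:
  π_A·f_A = 0.64 × 6.21131e-06 = 3.97524e-06
  π_B·f_B = 0.36 × 0.00208039 = 0.000748942
Normaliser: 3.97524e-06 + 0.000748942 = 0.000752917
P(Component B | data) = 0.000748942 / 0.000752917 ≈ 0.9947

0.9947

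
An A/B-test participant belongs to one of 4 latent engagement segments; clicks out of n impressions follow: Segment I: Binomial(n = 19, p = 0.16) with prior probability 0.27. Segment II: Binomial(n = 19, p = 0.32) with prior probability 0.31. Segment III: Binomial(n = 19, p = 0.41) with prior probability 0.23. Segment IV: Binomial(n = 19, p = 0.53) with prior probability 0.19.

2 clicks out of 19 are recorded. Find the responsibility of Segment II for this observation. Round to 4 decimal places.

0.1109

Apply Bayes' rule: the posterior for each component is proportional to its prior times its likelihood at x.
Binomial probabilities:
  L_I = C(19,2)·0.16^2·0.84^17 = 171·0.0256·0.0516117 = 0.225935
  L_II = C(19,2)·0.32^2·0.68^17 = 171·0.1024·0.00142119 = 0.0248856
  L_III = C(19,2)·0.41^2·0.59^17 = 171·0.1681·0.000127199 = 0.00365635
  L_IV = C(19,2)·0.53^2·0.47^17 = 171·0.2809·2.66479e-06 = 0.000128
Weight by the priors:
  P(Z=I)·L_I = 0.27 × 0.225935 = 0.0610025
  P(Z=II)·L_II = 0.31 × 0.0248856 = 0.00771453
  P(Z=III)·L_III = 0.23 × 0.00365635 = 0.000840961
  P(Z=IV)·L_IV = 0.19 × 0.000128 = 2.43201e-05
Denominator: 0.0610025 + 0.00771453 + 0.000840961 + 2.43201e-05 = 0.0695823
P(Segment II | data) ≈ 0.1109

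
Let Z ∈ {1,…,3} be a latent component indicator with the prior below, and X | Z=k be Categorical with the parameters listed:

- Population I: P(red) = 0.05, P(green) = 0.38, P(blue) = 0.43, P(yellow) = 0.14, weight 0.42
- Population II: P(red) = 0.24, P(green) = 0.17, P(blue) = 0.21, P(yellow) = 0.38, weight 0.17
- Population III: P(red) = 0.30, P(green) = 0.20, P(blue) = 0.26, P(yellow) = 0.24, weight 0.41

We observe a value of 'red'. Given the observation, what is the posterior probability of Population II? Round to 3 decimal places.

By Bayes' theorem, P(k | x) = w_k f_k(x) / Σ_j w_j f_j(x).
Evaluate each component's likelihood at the observed value:
  f_I = P(red | comp) = 0.05
  f_II = P(red | comp) = 0.24
  f_III = P(red | comp) = 0.30
Prior × likelihood for each component:
  w_I·f_I = 0.42 × 0.05 = 0.021
  w_II·f_II = 0.17 × 0.24 = 0.0408
  w_III·f_III = 0.41 × 0.3 = 0.123
Evidence: 0.021 + 0.0408 + 0.123 = 0.1848
Responsibility of Population II: 0.0408 / 0.1848 ≈ 0.221

0.221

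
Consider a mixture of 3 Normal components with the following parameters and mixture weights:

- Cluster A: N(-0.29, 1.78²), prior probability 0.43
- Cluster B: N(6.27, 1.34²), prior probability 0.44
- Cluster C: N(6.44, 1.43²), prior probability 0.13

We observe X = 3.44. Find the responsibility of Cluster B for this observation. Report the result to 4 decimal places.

0.4886

The responsibility of component k is P(Z=k) f_k(x) divided by Σ_j P(Z=j) f_j(x).
Normal densities:
  L_A = (1/(1.78·√(2π)))·exp(−(3.44−-0.29)²/(2·1.78²)) = 0.224125·exp(-2.19557) = 0.024944
  L_B = (1/(1.34·√(2π)))·exp(−(3.44−6.27)²/(2·1.34²)) = 0.297718·exp(-2.23015) = 0.0320085
  L_C = (1/(1.43·√(2π)))·exp(−(3.44−6.44)²/(2·1.43²)) = 0.278981·exp(-2.20060) = 0.0308935
Unnormalised posteriors:
  P(Z=A)·L_A = 0.43 × 0.024944 = 0.0107259
  P(Z=B)·L_B = 0.44 × 0.0320085 = 0.0140837
  P(Z=C)·L_C = 0.13 × 0.0308935 = 0.00401615
Marginal: 0.0107259 + 0.0140837 + 0.00401615 = 0.0288258
So the posterior for Cluster B is 0.0140837 / 0.0288258 ≈ 0.4886.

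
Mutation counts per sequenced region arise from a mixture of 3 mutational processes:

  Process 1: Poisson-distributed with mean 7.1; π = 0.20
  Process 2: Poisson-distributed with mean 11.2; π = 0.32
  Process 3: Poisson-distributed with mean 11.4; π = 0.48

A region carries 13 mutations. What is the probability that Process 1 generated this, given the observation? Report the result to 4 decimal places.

Posterior ∝ prior × likelihood, so P(k | x) ∝ w_k f_k(x); normalise over all components.
Poisson probabilities:
  f_1 = 0.0154379
  f_2 = 0.0958199
  f_3 = 0.0987474
Unnormalised posteriors:
  w_1·f_1 = 0.20 × 0.0154379 = 0.00308757
  w_2·f_2 = 0.32 × 0.0958199 = 0.0306624
  w_3·f_3 = 0.48 × 0.0987474 = 0.0473988
Evidence: 0.00308757 + 0.0306624 + 0.0473988 = 0.0811487
So the posterior for Process 1 is 0.00308757 / 0.0811487 ≈ 0.0380.

0.0380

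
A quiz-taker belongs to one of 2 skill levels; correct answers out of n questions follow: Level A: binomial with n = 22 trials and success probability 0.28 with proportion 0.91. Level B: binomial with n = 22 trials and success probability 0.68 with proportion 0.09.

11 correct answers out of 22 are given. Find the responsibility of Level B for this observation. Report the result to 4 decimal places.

0.1864

Apply Bayes' rule: the posterior for each component is proportional to its prior times its likelihood at x.
Binomial probabilities:
  f_A = 0.0157707
  f_B = 0.0365345
Prior × likelihood for each component:
  π_A·f_A = 0.91 × 0.0157707 = 0.0143513
  π_B·f_B = 0.09 × 0.0365345 = 0.0032881
Evidence: 0.0143513 + 0.0032881 = 0.0176394
So the posterior for Level B is 0.0032881 / 0.0176394 ≈ 0.1864.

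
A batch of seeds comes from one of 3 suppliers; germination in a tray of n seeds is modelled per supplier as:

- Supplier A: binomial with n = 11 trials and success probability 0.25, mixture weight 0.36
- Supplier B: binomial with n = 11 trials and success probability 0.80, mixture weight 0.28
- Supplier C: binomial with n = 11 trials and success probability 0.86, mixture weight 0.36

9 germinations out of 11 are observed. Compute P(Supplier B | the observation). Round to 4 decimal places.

By Bayes' theorem, P(k | x) = π_k f_k(x) / Σ_j π_j f_j(x).
Component likelihoods at x = 9 germinations out of 11:
  L_A = C(11,9)·0.25^9·0.75^2 = 55·3.8147e-06·0.5625 = 0.000118017
  L_B = C(11,9)·0.80^9·0.20^2 = 55·0.134218·0.04 = 0.295279
  L_C = C(11,9)·0.86^9·0.14^2 = 55·0.257327·0.0196 = 0.277399
Unnormalised posteriors:
  π_A·L_A = 0.36 × 0.000118017 = 4.24862e-05
  π_B·L_B = 0.28 × 0.295279 = 0.0826781
  π_C·L_C = 0.36 × 0.277399 = 0.0998636
Normaliser: 4.24862e-05 + 0.0826781 + 0.0998636 = 0.182584
P(Supplier B | data) ≈ 0.4528

0.4528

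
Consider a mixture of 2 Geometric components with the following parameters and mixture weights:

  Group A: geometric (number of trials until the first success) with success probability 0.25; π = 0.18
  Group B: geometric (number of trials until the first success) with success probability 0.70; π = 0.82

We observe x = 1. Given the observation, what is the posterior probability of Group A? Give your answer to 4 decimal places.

The responsibility of component k is P(Z=k) f_k(x) divided by Σ_j P(Z=j) f_j(x).
Component likelihoods at x = 1:
  f_A = 0.25
  f_B = 0.7
Prior × likelihood for each component:
  P(Z=A)·f_A = 0.18 × 0.25 = 0.045
  P(Z=B)·f_B = 0.82 × 0.7 = 0.574
Evidence: 0.045 + 0.574 = 0.619
P(Group A | 1) = 0.045 / 0.619 ≈ 0.0727

0.0727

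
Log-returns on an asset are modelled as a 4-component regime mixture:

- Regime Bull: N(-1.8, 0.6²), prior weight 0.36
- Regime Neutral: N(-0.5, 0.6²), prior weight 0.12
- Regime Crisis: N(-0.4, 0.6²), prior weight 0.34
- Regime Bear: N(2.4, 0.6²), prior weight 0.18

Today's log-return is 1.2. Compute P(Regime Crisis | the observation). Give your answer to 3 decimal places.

0.268

Apply Bayes' rule: the posterior for each component is proportional to its prior times its likelihood at x.
Component likelihoods at x = 1.2:
  f_Bull = 2.47787e-06
  f_Neutral = 0.0120102
  f_Crisis = 0.0189933
  f_Bear = 0.0899849
Multiply by the mixture weights:
  w_Bull·f_Bull = 0.36 × 2.47787e-06 = 8.92032e-07
  w_Neutral·f_Neutral = 0.12 × 0.0120102 = 0.00144122
  w_Crisis·f_Crisis = 0.34 × 0.0189933 = 0.00645773
  w_Bear·f_Bear = 0.18 × 0.0899849 = 0.0161973
Marginal: 8.92032e-07 + 0.00144122 + 0.00645773 + 0.0161973 = 0.0240971
P(Regime Crisis | 1.2) = 0.00645773 / 0.0240971 ≈ 0.268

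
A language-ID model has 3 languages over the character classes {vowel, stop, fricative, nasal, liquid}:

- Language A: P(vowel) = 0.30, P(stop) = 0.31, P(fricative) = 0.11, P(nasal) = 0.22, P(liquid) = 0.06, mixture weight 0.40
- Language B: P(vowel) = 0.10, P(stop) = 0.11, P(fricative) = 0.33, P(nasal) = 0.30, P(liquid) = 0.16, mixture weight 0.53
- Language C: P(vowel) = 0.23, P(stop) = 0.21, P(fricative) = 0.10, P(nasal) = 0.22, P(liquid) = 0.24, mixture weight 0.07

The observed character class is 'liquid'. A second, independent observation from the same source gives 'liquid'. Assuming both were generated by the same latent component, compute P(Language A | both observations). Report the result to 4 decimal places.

P(component k | x) = P(Z=k)·f_k(x) / marginal(x), where marginal(x) = Σ_j P(Z=j)·f_j(x).
Since both observations come from the same component, the likelihood for component k is f_k(x₁)·f_k(x₂).
  f_A = [P(liquid | comp) = 0.06] × [0.06] = 0.0036
  f_B = [P(liquid | comp) = 0.16] × [0.16] = 0.0256
  f_C = [P(liquid | comp) = 0.24] × [0.24] = 0.0576
Multiply by the mixture weights:
  P(Z=A)·f_A = 0.40 × 0.0036 = 0.00144
  P(Z=B)·f_B = 0.53 × 0.0256 = 0.013568
  P(Z=C)·f_C = 0.07 × 0.0576 = 0.004032
Evidence: 0.00144 + 0.013568 + 0.004032 = 0.01904
Responsibility of Language A: 0.00144 / 0.01904 ≈ 0.0756

0.0756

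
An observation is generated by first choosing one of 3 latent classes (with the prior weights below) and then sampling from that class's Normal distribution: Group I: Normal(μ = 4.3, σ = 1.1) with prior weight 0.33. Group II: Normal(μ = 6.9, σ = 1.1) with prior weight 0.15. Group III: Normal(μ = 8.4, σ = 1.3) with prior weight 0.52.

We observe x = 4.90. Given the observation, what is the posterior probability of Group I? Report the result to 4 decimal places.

Posterior ∝ prior × likelihood, so P(k | x) ∝ π_k f_k(x); normalise over all components.
Evaluate each component's likelihood at the observed value:
  p_I = (1/(1.1·√(2π)))·exp(−(4.90−4.3)²/(2·1.1²)) = 0.362675·exp(-0.14876) = 0.312544
  p_II = (1/(1.1·√(2π)))·exp(−(4.90−6.9)²/(2·1.1²)) = 0.362675·exp(-1.65289) = 0.0694505
  p_III = (1/(1.3·√(2π)))·exp(−(4.90−8.4)²/(2·1.3²)) = 0.306879·exp(-3.62426) = 0.00818409
Multiply by the mixture weights:
  π_I·p_I = 0.33 × 0.312544 = 0.10314
  π_II·p_II = 0.15 × 0.0694505 = 0.0104176
  π_III·p_III = 0.52 × 0.00818409 = 0.00425573
Denominator: 0.10314 + 0.0104176 + 0.00425573 = 0.117813
So the posterior for Group I is 0.10314 / 0.117813 ≈ 0.8755.

0.8755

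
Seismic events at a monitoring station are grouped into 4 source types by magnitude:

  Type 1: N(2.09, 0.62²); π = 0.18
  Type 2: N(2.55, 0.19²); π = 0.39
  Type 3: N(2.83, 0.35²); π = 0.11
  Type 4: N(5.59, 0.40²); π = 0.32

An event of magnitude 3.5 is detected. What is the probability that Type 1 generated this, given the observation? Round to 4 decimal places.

By Bayes' theorem, P(k | x) = P(Z=k) f_k(x) / Σ_j P(Z=j) f_j(x).
Evaluate each component's likelihood at the observed value:
  f_1 = 0.0484666
  f_2 = 7.82484e-06
  f_3 = 0.182435
  f_4 = 1.17651e-06
Weight by the priors:
  P(Z=1)·f_1 = 0.18 × 0.0484666 = 0.00872398
  P(Z=2)·f_2 = 0.39 × 7.82484e-06 = 3.05169e-06
  P(Z=3)·f_3 = 0.11 × 0.182435 = 0.0200679
  P(Z=4)·f_4 = 0.32 × 1.17651e-06 = 3.76482e-07
Denominator: 0.00872398 + 3.05169e-06 + 0.0200679 + 3.76482e-07 = 0.0287953
Responsibility of Type 1: 0.00872398 / 0.0287953 ≈ 0.3030

0.3030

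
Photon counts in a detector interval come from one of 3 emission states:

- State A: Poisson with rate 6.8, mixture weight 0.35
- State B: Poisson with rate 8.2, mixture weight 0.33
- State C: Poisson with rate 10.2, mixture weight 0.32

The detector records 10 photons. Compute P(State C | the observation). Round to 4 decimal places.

The responsibility of component k is w_k f_k(x) divided by Σ_j w_j f_j(x).
Component likelihoods at x = 10 photons:
  f_A = 0.0648819
  f_B = 0.104031
  f_C = 0.124863
Weight by the priors:
  w_A·f_A = 0.35 × 0.0648819 = 0.0227087
  w_B·f_B = 0.33 × 0.104031 = 0.0343301
  w_C·f_C = 0.32 × 0.124863 = 0.0399563
Normaliser: 0.0227087 + 0.0343301 + 0.0399563 = 0.096995
Responsibility of State C: 0.0399563 / 0.096995 ≈ 0.4119

0.4119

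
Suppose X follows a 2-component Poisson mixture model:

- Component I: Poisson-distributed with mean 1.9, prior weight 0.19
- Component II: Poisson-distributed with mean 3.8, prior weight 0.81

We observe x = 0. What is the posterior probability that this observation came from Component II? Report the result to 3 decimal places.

Apply Bayes' rule: the posterior for each component is proportional to its prior times its likelihood at x.
Poisson probabilities:
  p_I = 0.149569
  p_II = 0.0223708
Prior × likelihood for each component:
  P(Z=I)·p_I = 0.19 × 0.149569 = 0.028418
  P(Z=II)·p_II = 0.81 × 0.0223708 = 0.0181203
Sum: 0.028418 + 0.0181203 = 0.0465384
P(Component II | x) ≈ 0.389

0.389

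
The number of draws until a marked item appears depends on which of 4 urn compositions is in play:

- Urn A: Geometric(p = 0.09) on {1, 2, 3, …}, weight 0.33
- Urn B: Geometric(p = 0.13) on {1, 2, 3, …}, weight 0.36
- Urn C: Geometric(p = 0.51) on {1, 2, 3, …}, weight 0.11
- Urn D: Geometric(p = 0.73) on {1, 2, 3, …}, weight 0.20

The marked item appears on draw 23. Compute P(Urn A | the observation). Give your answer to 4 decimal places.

By Bayes' theorem, P(k | x) = w_k f_k(x) / Σ_j w_j f_j(x).
Component likelihoods at x = 23:
  L_A = 0.0113019
  L_B = 0.00607249
  L_C = 7.79622e-08
  L_D = 2.25593e-13
Prior × likelihood for each component:
  w_A·L_A = 0.33 × 0.0113019 = 0.00372964
  w_B·L_B = 0.36 × 0.00607249 = 0.0021861
  w_C·L_C = 0.11 × 7.79622e-08 = 8.57584e-09
  w_D·L_D = 0.20 × 2.25593e-13 = 4.51186e-14
Normaliser: 0.00372964 + 0.0021861 + 8.57584e-09 + 4.51186e-14 = 0.00591575
So the posterior for Urn A is 0.00372964 / 0.00591575 ≈ 0.6305.

0.6305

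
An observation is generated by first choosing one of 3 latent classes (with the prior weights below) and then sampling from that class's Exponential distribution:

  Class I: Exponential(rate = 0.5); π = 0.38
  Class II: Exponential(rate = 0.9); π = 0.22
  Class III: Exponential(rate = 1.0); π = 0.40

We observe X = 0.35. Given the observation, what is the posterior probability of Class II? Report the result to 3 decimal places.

0.247

The responsibility of component k is π_k f_k(x) divided by Σ_j π_j f_j(x).
Exponential densities:
  p_I = 0.419729
  p_II = 0.65681
  p_III = 0.704688
Weight by the priors:
  π_I·p_I = 0.38 × 0.419729 = 0.159497
  π_II·p_II = 0.22 × 0.65681 = 0.144498
  π_III·p_III = 0.40 × 0.704688 = 0.281875
Sum: 0.159497 + 0.144498 + 0.281875 = 0.58587
P(Class II | 0.35) ≈ 0.247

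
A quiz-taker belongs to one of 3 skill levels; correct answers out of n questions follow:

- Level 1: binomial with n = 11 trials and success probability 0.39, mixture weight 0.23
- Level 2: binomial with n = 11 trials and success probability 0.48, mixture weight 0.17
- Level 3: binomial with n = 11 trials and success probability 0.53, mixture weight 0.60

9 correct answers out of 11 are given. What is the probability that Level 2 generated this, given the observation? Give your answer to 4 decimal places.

The responsibility of component k is P(Z=k) f_k(x) divided by Σ_j P(Z=j) f_j(x).
Component likelihoods at x = 9 correct answers out of 11:
  f_1 = 0.00427173
  f_2 = 0.0201159
  f_3 = 0.0400905
Multiply by the mixture weights:
  P(Z=1)·f_1 = 0.23 × 0.00427173 = 0.000982498
  P(Z=2)·f_2 = 0.17 × 0.0201159 = 0.00341971
  P(Z=3)·f_3 = 0.60 × 0.0400905 = 0.0240543
Evidence: 0.000982498 + 0.00341971 + 0.0240543 = 0.0284565
P(Level 2 | data) = 0.00341971 / 0.0284565 ≈ 0.1202

0.1202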